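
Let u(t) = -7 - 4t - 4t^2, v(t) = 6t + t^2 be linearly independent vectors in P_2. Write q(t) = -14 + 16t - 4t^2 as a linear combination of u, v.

q = 2u + 4v

Identify each element with its coordinate vector in ℝ³ via {1, t, t^2}.
Set up the augmented matrix [u | v | q] and row-reduce.
The system has the unique solution (α₁, α₂) = (2, 4).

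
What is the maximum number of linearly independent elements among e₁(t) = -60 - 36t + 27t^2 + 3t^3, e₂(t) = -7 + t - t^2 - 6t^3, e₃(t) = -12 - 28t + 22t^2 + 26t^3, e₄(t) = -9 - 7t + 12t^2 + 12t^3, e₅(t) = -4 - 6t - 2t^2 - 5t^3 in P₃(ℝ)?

3

Use coordinates relative to {1, t, …, t^3}.
Row-reduce the 5×4 matrix with these as rows.
Exactly 3 pivots survive; hence the rank is 3.
(With 5 elements in a 4-dimensional space the rank is at most 4.)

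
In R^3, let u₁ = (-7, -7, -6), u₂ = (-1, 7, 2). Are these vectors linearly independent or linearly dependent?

Row-reduce the matrix whose columns are u₁, u₂.
The reduction yields 2 nonzero rows, so the rank is 2.
Since rank = 2 (the number of vectors), the set is linearly independent.

linearly independent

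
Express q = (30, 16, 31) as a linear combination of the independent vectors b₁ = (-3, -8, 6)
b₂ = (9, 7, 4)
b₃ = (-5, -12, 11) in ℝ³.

Since b₁, b₂, b₃ are independent, the coefficients expressing q are uniquely determined by a linear system.
The system has the unique solution (a₁, a₂, a₃) = (-3, 4, 3).

q = -3b₁ + 4b₂ + 3b₃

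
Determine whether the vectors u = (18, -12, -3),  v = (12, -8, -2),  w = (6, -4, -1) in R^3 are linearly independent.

One vector is a scalar multiple of another, so the set is dependent.

linearly dependent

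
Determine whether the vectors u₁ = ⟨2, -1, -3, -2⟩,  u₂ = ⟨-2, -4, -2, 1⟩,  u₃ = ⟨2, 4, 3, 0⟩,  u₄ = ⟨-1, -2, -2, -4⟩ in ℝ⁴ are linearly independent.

linearly independent

The matrix [u₁|u₂|u₃|u₄] has determinant 35.
A nonzero determinant means the columns are linearly independent.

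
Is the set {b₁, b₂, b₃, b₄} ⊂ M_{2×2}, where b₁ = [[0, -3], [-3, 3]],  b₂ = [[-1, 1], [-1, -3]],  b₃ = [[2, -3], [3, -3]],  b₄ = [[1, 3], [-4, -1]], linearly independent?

linearly independent

Write each element as a coordinate vector in ℝ⁴ using {E₁₁, E₁₂, E₂₁, E₂₂}.
Place the vectors as rows of a 4×4 matrix and reduce to echelon form.
The reduction yields 4 nonzero rows, so the rank is 4.
Since rank = 4 (the number of vectors), the set is linearly independent.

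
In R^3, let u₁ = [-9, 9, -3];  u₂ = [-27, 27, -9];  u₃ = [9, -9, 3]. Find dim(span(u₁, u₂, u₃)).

dim = 1

Row-reduce the 3×3 matrix with these as rows.
There is 1 pivot column, so rank = 1.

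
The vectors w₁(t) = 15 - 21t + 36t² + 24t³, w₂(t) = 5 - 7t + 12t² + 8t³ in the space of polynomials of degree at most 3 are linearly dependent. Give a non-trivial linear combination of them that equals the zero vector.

Pass to coordinate vectors relative to the basis {1, t, …, t³}.
Solve the homogeneous system with w₁, w₂ as columns by row-reducing the coefficient matrix.
The free variable yields coefficients (1, -3) (any nonzero multiple also works).

w₁ - 3w₂ = 0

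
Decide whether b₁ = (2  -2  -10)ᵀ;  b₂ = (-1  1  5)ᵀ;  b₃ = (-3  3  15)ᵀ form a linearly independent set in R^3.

Row-reduce the matrix whose columns are b₁, b₂, b₃.
The reduction yields 1 nonzero row, so the rank is 1.
Since rank 1 < 3, the set is linearly dependent.

linearly dependent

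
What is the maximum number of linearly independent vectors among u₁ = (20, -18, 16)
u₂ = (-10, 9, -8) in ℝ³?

1

Row-reduce the 2×3 matrix with these as rows.
There is 1 pivot column, so rank = 1.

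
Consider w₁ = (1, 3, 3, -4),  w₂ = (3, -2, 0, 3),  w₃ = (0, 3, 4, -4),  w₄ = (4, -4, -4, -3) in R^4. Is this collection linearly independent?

The matrix [w₁|w₂|w₃|w₄] has determinant 147.
A nonzero determinant means the columns are linearly independent.

linearly independent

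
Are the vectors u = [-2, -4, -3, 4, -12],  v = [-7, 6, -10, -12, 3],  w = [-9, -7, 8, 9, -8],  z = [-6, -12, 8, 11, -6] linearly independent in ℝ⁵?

linearly independent

Row-reduce the matrix whose columns are u, v, w, z.
The reduction yields 4 nonzero rows, so the rank is 4.
Since rank = 4 (the number of vectors), the set is linearly independent.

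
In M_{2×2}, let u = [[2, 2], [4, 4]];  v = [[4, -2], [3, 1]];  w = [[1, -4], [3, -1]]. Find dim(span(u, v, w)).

3

Represent each element by its coordinate vector in ℝ⁴.
Row-reduce the 3×4 matrix with these as rows.
There are 3 pivot columns, so rank = 3.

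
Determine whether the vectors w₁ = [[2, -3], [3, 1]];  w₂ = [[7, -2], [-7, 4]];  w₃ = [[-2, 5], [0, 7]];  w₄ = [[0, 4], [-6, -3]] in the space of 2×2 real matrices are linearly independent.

Write each element as a coordinate vector in ℝ⁴ using {E₁₁, E₁₂, E₂₁, E₂₂}.
Form the 4×4 matrix with these as columns; its determinant is -691.
A nonzero determinant means the columns are linearly independent.

linearly independent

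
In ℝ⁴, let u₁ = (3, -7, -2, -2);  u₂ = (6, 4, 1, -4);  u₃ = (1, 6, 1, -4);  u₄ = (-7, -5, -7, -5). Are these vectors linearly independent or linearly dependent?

Row-reduce the matrix whose columns are u₁, u₂, u₃, u₄.
The reduction yields 4 nonzero rows, so the rank is 4.
Since rank = 4 (the number of vectors), the set is linearly independent.

linearly independent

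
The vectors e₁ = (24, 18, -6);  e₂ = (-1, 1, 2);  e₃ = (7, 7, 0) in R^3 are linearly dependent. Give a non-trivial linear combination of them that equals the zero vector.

Set up α₁e₁ + … + α₃e₃ = 0 and solve the homogeneous system.
The free variable yields coefficients (1, 3, -3) (any nonzero multiple also works).

e₁ + 3e₂ - 3e₃ = 0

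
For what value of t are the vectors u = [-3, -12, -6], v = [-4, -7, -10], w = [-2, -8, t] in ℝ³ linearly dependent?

Dependence holds iff the 3×3 matrix [u v w] is singular.
The determinant works out to -27*t - 108.
Solving -27*t - 108 = 0 yields t = -4.

t = -4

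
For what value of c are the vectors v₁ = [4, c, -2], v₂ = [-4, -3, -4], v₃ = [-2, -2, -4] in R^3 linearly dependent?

c = 3/2

The set is linearly dependent precisely when det[v₁; v₂; v₃] = 0.
Cofactor expansion gives det = 12 - 8*c.
This vanishes exactly when c = 3/2.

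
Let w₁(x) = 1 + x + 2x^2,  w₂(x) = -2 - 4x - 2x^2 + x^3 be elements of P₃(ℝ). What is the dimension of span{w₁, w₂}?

2

Use coordinates relative to {1, x, …, x^3}.
Apply Gaussian elimination to the matrix whose rows are w₁, w₂.
Reduction leaves 2 leading entries, giving rank 2.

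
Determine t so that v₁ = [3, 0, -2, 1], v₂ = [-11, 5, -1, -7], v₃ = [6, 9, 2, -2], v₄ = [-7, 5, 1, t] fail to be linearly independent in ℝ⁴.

Dependence holds iff the 4×4 matrix [v₁ v₂ v₃ v₄] is singular.
Expanding, det = 315*t + 1645.
This vanishes exactly when t = -47/9.

t = -47/9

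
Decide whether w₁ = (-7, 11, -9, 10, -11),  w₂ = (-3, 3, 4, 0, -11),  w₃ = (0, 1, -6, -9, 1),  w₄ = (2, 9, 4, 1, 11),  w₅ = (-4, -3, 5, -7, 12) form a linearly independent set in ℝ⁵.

Row-reduce the matrix whose columns are w₁, w₂, w₃, w₄, w₅.
The reduction yields 5 nonzero rows, so the rank is 5.
Since rank = 5 (the number of vectors), the set is linearly independent.

linearly independent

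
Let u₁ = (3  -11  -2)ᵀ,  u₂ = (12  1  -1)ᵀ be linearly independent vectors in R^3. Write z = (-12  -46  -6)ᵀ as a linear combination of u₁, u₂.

Since u₁, u₂ are independent, the coefficients expressing z are uniquely determined by a linear system.
Back-substitution yields (a₁, a₂) = (4, -2).

z = 4u₁ - 2u₂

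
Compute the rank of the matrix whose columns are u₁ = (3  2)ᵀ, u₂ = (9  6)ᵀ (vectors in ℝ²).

1

Put the 2×2 matrix [u₁|u₂] into echelon form.
There is 1 pivot column, so rank = 1.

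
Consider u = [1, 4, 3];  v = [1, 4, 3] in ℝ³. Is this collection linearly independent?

linearly dependent

Place the vectors as rows of a 2×3 matrix and reduce to echelon form.
The reduction yields 1 nonzero row, so the rank is 1.
Since rank 1 < 2, the set is linearly dependent.
Indeed u - v = 0.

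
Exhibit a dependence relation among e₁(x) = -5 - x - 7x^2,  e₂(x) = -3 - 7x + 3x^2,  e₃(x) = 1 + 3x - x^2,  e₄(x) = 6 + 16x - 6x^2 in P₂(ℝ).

Take coordinates with respect to {1, x, x^2}.
Set up α₁e₁ + … + α₄e₄ = 0 and solve the homogeneous system.
The free variable yields coefficients (0, 1, -3, 1) (any nonzero multiple also works).

e₂ - 3e₃ + e₄ = 0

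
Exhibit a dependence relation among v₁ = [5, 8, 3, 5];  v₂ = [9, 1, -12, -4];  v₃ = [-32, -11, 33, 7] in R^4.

v₁ + 3v₂ + v₃ = 0

Solve the homogeneous system with v₁, v₂, v₃ as columns by row-reducing the coefficient matrix.
One solution (up to scaling) is (1, 3, 1).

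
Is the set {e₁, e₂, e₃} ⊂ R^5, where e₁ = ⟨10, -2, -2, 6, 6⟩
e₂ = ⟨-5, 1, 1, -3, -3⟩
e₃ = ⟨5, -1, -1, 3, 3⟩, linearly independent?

linearly dependent

Place the vectors as rows of a 3×5 matrix and reduce to echelon form.
The reduction yields 1 nonzero row, so the rank is 1.
Since rank 1 < 3, the set is linearly dependent.
Indeed e₁ + 2e₂ = 0.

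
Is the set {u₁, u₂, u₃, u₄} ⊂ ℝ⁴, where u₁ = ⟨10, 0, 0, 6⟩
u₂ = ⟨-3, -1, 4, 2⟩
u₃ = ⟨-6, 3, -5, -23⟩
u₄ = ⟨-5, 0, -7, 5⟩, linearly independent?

Place the vectors as rows of a 4×4 matrix and reduce to echelon form.
The reduction yields 3 nonzero rows, so the rank is 3.
Since rank 3 < 4, the set is linearly dependent.

linearly dependent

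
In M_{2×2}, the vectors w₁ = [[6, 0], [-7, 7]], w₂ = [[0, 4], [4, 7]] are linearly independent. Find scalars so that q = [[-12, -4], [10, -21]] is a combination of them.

q = -2w₁ - w₂

Identify each element with its coordinate vector in ℝ⁴ via {E₁₁, E₁₂, E₂₁, E₂₂}.
Since w₁, w₂ are independent, the coefficients expressing q are uniquely determined by a linear system.
Back-substitution yields (c₁, c₂) = (-2, -1).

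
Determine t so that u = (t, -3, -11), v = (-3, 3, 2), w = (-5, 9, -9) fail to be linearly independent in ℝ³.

Dependence holds iff the 3×3 matrix [u v w] is singular.
Cofactor expansion gives det = 243 - 45*t.
Solving 243 - 45*t = 0 yields t = 27/5.

t = 27/5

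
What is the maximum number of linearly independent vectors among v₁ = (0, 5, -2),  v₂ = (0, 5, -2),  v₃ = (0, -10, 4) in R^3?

1

Put the 3×3 matrix [v₁|v₂|v₃] into echelon form.
There is 1 pivot column, so rank = 1.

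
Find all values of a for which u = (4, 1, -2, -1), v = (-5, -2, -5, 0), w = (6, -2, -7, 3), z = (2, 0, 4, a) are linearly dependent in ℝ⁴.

Place the vectors as rows of a 4×4 matrix; dependence ⇔ determinant zero.
Cofactor expansion gives det = 186 - 93*a.
Solving 186 - 93*a = 0 yields a = 2.

a = 2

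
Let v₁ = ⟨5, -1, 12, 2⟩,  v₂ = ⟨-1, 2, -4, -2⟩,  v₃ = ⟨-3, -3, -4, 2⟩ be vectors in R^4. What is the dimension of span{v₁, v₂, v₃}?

dim = 2

Row-reduce the 3×4 matrix with these as rows.
There are 2 pivot columns, so rank = 2.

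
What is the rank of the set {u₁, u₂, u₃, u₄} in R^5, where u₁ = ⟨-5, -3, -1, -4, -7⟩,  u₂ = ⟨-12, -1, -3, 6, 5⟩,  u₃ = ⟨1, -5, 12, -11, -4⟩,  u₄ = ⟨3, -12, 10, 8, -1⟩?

4

Apply Gaussian elimination to the matrix whose rows are u₁, u₂, u₃, u₄.
The echelon form has 4 nonzero rows, so the rank is 4.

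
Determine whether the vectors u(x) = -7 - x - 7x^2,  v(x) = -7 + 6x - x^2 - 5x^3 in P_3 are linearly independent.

Take coordinates with respect to the standard basis {1, x, …, x^3}.
Place the vectors as rows of a 2×4 matrix and reduce to echelon form.
The reduction yields 2 nonzero rows, so the rank is 2.
Since rank = 2 (the number of vectors), the set is linearly independent.

linearly independent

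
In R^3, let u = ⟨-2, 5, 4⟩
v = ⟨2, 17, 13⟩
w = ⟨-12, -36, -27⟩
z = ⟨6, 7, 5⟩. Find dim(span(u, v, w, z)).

Apply Gaussian elimination to the matrix whose rows are u, v, w, z.
The echelon form has 2 nonzero rows, so the rank is 2.
(With 4 elements in a 3-dimensional space the rank is at most 3.)

2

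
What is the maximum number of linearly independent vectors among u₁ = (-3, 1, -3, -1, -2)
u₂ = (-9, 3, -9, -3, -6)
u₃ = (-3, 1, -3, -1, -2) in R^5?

1

Row-reduce the 3×5 matrix with these as rows.
There is 1 pivot column, so rank = 1.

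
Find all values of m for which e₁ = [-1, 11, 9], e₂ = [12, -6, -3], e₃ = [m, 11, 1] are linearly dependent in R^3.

Place the vectors as rows of a 3×3 matrix; dependence ⇔ determinant zero.
Expanding, det = 21*m + 1029.
Setting this to zero gives m = -49.

m = -49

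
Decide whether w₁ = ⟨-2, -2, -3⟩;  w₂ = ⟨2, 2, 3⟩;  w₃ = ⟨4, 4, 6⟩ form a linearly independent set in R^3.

linearly dependent

The matrix [w₁|w₂|w₃] has determinant 0.
A zero determinant means the columns are linearly dependent.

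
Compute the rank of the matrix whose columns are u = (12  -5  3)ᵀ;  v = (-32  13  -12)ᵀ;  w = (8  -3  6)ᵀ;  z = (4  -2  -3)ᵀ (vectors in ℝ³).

Apply Gaussian elimination to the matrix whose rows are u, v, w, z.
The echelon form has 2 nonzero rows, so the rank is 2.
(With 4 elements in a 3-dimensional space the rank is at most 3.)

2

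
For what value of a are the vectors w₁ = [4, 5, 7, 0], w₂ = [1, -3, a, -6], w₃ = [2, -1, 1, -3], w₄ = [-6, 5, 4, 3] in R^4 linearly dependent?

The set is linearly dependent precisely when det[w₁; w₂; w₃; w₄] = 0.
Cofactor expansion gives det = 45 - 108*a.
Setting this to zero gives a = 5/12.

a = 5/12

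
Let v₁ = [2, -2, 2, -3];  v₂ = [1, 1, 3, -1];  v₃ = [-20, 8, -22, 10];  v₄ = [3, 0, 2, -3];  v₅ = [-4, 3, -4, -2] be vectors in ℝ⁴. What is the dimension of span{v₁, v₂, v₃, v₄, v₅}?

4

Apply Gaussian elimination to the matrix whose rows are v₁, v₂, v₃, v₄, v₅.
Exactly 4 pivots survive; hence the rank is 4.
(With 5 elements in a 4-dimensional space the rank is at most 4.)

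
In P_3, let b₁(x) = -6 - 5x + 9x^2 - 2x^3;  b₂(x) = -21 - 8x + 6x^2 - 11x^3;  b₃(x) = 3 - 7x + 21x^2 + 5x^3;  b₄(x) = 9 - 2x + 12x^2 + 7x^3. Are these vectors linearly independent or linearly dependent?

linearly dependent

Take coordinates with respect to the standard basis {1, x, …, x^3}.
The matrix [b₁|b₂|b₃|b₄] has determinant 0.
A zero determinant means the columns are linearly dependent.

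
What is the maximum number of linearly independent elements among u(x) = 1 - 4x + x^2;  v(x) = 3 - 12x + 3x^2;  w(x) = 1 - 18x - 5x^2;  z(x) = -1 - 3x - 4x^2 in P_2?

2

Use coordinates relative to {1, x, x^2}.
Row-reduce the 4×3 matrix with these as rows.
There are 2 pivot columns, so rank = 2.
(With 4 elements in a 3-dimensional space the rank is at most 3.)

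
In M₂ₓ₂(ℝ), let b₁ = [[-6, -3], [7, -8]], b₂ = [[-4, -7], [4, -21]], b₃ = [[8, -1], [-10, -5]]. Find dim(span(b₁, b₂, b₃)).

dim = 2

Pass to coordinate vectors with respect to the basis {E₁₁, E₁₂, E₂₁, E₂₂}.
Form the matrix with b₁, b₂, b₃ as columns and reduce.
The echelon form has 2 nonzero rows, so the rank is 2.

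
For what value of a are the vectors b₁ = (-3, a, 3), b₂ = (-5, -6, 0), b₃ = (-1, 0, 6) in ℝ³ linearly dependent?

The set is linearly dependent precisely when det[b₁; b₂; b₃] = 0.
Cofactor expansion gives det = 30*a + 90.
Setting this to zero gives a = -3.

a = -3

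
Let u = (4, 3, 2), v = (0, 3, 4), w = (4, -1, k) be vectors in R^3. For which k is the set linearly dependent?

k = -10/3

The vectors are dependent exactly when the determinant of the matrix with rows u, v, w vanishes.
Expanding, det = 12*k + 40.
Setting this to zero gives k = -10/3.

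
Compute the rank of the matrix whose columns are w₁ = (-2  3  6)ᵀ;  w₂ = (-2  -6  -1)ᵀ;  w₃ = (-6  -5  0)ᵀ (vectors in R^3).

Apply Gaussian elimination to the matrix whose rows are w₁, w₂, w₃.
There are 3 pivot columns, so rank = 3.

3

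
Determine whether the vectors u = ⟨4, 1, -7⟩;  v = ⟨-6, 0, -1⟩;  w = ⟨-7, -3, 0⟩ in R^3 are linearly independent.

linearly independent

Row-reduce the matrix whose columns are u, v, w.
The reduction yields 3 nonzero rows, so the rank is 3.
Since rank = 3 (the number of vectors), the set is linearly independent.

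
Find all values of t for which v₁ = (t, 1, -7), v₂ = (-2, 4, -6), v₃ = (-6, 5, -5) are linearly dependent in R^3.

Place the vectors as rows of a 3×3 matrix; dependence ⇔ determinant zero.
The determinant works out to 10*t - 72.
Setting this to zero gives t = 36/5.

t = 36/5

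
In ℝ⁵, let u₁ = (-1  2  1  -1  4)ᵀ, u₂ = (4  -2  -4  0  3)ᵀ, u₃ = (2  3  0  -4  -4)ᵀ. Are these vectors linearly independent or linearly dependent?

Row-reduce the matrix whose columns are u₁, u₂, u₃.
The reduction yields 3 nonzero rows, so the rank is 3.
Since rank = 3 (the number of vectors), the set is linearly independent.

linearly independent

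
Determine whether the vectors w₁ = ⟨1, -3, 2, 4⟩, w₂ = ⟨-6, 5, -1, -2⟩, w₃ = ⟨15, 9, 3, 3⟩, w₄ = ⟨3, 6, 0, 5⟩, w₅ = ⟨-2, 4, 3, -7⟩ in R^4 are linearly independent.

linearly dependent

There are 5 vectors in a 4-dimensional space, so they cannot be linearly independent.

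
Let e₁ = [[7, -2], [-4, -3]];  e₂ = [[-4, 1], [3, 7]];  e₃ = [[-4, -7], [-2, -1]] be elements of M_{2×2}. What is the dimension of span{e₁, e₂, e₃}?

Use coordinates relative to {E₁₁, E₁₂, E₂₁, E₂₂}.
Put the 4×3 matrix [e₁|e₂|e₃] into echelon form.
There are 3 pivot columns, so rank = 3.

dim = 3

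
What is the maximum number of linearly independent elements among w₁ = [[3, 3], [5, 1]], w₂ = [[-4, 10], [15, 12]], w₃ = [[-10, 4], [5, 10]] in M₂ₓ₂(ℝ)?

Use coordinates relative to {E₁₁, E₁₂, E₂₁, E₂₂}.
Form the matrix with w₁, w₂, w₃ as columns and reduce.
Reduction leaves 2 leading entries, giving rank 2.

2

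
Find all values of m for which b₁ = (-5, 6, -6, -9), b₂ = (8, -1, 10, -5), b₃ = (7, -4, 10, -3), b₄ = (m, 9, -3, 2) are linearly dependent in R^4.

The vectors are dependent exactly when the determinant of the matrix with rows b₁, b₂, b₃, b₄ vanishes.
Cofactor expansion gives det = 252*m - 504.
Setting this to zero gives m = 2.

m = 2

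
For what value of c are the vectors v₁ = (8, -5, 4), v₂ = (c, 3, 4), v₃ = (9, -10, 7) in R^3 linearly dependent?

c = 40

The vectors are dependent exactly when the determinant of the matrix with rows v₁, v₂, v₃ vanishes.
Expanding, det = 200 - 5*c.
This vanishes exactly when c = 40.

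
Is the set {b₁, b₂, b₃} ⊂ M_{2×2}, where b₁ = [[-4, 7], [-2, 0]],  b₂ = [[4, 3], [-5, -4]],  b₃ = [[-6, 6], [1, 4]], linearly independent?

linearly independent

Write each element as a coordinate vector in ℝ⁴ using {E₁₁, E₁₂, E₂₁, E₂₂}.
Row-reduce the matrix whose columns are b₁, b₂, b₃.
The reduction yields 3 nonzero rows, so the rank is 3.
Since rank = 3 (the number of vectors), the set is linearly independent.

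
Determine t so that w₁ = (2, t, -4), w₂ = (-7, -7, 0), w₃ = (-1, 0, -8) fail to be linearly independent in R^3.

Place the vectors as rows of a 3×3 matrix; dependence ⇔ determinant zero.
The determinant works out to 140 - 56*t.
Setting this to zero gives t = 5/2.

t = 5/2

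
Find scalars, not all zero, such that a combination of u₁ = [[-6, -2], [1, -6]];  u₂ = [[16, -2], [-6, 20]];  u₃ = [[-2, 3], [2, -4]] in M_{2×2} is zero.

2u₁ + u₂ + 2u₃ = 0

Pass to coordinate vectors relative to the basis {E₁₁, E₁₂, E₂₁, E₂₂}.
Set up α₁u₁ + … + α₃u₃ = 0 and solve the homogeneous system.
A generator of the null space is (2, 1, 2).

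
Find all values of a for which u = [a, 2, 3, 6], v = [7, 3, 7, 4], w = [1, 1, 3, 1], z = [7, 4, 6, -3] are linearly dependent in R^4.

a = 41/4

The vectors are dependent exactly when the determinant of the matrix with rows u, v, w, z vanishes.
Cofactor expansion gives det = 205 - 20*a.
This vanishes exactly when a = 41/4.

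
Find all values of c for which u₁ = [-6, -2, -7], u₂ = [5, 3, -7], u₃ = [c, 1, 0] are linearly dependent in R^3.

c = 11/5

The vectors are dependent exactly when the determinant of the matrix with rows u₁, u₂, u₃ vanishes.
Cofactor expansion gives det = 35*c - 77.
Solving 35*c - 77 = 0 yields c = 11/5.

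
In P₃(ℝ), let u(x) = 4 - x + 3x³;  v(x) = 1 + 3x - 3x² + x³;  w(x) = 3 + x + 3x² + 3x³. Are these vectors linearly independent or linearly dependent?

Take coordinates with respect to the standard basis {1, x, …, x³}.
Place the vectors as rows of a 3×4 matrix and reduce to echelon form.
The reduction yields 3 nonzero rows, so the rank is 3.
Since rank = 3 (the number of vectors), the set is linearly independent.

linearly independent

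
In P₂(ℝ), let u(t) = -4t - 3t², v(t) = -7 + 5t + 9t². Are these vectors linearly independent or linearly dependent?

Write each element as a coordinate vector in ℝ³ using {1, t, t²}.
Place the vectors as rows of a 2×3 matrix and reduce to echelon form.
The reduction yields 2 nonzero rows, so the rank is 2.
Since rank = 2 (the number of vectors), the set is linearly independent.

linearly independent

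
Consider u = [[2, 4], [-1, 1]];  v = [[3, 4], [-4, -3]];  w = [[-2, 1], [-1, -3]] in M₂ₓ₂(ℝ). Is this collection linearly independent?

Take coordinates with respect to the standard basis {E₁₁, E₁₂, E₂₁, E₂₂}.
Row-reduce the matrix whose columns are u, v, w.
The reduction yields 3 nonzero rows, so the rank is 3.
Since rank = 3 (the number of vectors), the set is linearly independent.

linearly independent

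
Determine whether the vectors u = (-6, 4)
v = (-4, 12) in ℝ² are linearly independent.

linearly independent

Form the 2×2 matrix with these as columns; its determinant is -56.
A nonzero determinant means the columns are linearly independent.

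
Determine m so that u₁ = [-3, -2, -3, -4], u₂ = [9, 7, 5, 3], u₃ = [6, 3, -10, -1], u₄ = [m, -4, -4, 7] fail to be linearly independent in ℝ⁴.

m = -30/11

Place the vectors as rows of a 4×4 matrix; dependence ⇔ determinant zero.
Expanding, det = -242*m - 660.
Solving -242*m - 660 = 0 yields m = -30/11.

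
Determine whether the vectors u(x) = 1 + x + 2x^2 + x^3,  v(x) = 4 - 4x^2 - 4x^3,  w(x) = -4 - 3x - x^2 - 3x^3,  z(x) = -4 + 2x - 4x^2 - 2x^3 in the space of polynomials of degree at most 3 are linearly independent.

Take coordinates with respect to the standard basis {1, x, …, x^3}.
Form the 4×4 matrix with these as columns; its determinant is 216.
A nonzero determinant means the columns are linearly independent.

linearly independent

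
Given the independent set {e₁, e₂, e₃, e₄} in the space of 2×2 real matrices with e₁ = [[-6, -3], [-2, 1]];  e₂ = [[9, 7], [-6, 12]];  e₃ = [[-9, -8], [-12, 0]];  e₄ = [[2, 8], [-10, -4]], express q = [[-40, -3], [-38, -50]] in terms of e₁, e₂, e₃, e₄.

q = 2e₁ - 3e₂ + e₃ + 4e₄

Work in coordinates with respect to the standard basis {E₁₁, E₁₂, E₂₁, E₂₂}.
Write q = a₁e₁ + … + a₄e₄ and equate components.
Row-reducing the augmented matrix gives the unique coefficients (a₁, …, a₄) = (2, -3, 1, 4).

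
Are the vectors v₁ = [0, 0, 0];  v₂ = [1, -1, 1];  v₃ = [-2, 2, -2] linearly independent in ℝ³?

One of the vectors is the zero vector, so the set is linearly dependent.

linearly dependent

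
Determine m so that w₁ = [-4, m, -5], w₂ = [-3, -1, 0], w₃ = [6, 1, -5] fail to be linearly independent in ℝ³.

m = -7/3

The set is linearly dependent precisely when det[w₁; w₂; w₃] = 0.
The determinant works out to -15*m - 35.
This vanishes exactly when m = -7/3.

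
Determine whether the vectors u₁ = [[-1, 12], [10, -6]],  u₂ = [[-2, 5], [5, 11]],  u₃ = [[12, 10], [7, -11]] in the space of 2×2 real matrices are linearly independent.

linearly independent

Write each element as a coordinate vector in ℝ⁴ using {E₁₁, E₁₂, E₂₁, E₂₂}.
Row-reduce the matrix whose columns are u₁, u₂, u₃.
The reduction yields 3 nonzero rows, so the rank is 3.
Since rank = 3 (the number of vectors), the set is linearly independent.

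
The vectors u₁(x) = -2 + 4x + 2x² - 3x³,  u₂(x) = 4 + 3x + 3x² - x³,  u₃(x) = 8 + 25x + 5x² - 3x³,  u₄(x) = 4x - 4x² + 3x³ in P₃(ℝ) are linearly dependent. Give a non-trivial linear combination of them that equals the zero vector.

Pass to coordinate vectors relative to the basis {1, x, …, x³}.
Write the vectors as columns of a matrix and find a nonzero vector in its null space.
The free variable yields coefficients (2, 3, -1, 2) (any nonzero multiple also works).

2u₁ + 3u₂ - u₃ + 2u₄ = 0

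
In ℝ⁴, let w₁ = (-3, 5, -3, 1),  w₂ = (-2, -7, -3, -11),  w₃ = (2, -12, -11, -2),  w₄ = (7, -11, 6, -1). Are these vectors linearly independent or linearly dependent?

Place the vectors as rows of a 4×4 matrix and reduce to echelon form.
The reduction yields 4 nonzero rows, so the rank is 4.
Since rank = 4 (the number of vectors), the set is linearly independent.

linearly independent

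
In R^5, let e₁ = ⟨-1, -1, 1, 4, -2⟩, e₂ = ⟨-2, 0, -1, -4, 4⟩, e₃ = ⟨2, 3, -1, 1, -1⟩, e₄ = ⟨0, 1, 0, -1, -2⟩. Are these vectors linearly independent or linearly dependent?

Place the vectors as rows of a 4×5 matrix and reduce to echelon form.
The reduction yields 4 nonzero rows, so the rank is 4.
Since rank = 4 (the number of vectors), the set is linearly independent.

linearly independent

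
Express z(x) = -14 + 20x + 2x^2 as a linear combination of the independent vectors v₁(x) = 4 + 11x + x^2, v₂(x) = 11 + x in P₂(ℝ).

z = 2v₁ - 2v₂

Take coordinate vectors relative to {1, x, x^2}.
Set up the augmented matrix [v₁ | v₂ | z] and row-reduce.
Row-reducing the augmented matrix gives the unique coefficients (a₁, a₂) = (2, -2).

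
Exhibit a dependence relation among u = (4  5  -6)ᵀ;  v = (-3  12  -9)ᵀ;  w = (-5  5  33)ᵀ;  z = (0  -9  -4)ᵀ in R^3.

2u + v + w + 3z = 0

Row-reduce the matrix with u, v, w, z as columns; the null space gives the coefficients.
One solution (up to scaling) is (2, 1, 1, 3).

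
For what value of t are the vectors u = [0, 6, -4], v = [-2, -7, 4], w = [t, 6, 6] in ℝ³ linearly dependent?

t = 30

The vectors are dependent exactly when the determinant of the matrix with rows u, v, w vanishes.
Cofactor expansion gives det = 120 - 4*t.
This vanishes exactly when t = 30.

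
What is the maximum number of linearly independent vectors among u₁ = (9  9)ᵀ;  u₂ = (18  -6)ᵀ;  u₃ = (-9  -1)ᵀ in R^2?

Form the matrix with u₁, u₂, u₃ as columns and reduce.
The echelon form has 2 nonzero rows, so the rank is 2.
(With 3 elements in a 2-dimensional space the rank is at most 2.)

2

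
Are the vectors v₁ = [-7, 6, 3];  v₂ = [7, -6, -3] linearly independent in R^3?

linearly dependent

Row-reduce the matrix whose columns are v₁, v₂.
The reduction yields 1 nonzero row, so the rank is 1.
Since rank 1 < 2, the set is linearly dependent.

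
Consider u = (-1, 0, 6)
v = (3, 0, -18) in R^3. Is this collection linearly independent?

linearly dependent

Row-reduce the matrix whose columns are u, v.
The reduction yields 1 nonzero row, so the rank is 1.
Since rank 1 < 2, the set is linearly dependent.
Indeed 3u + v = 0.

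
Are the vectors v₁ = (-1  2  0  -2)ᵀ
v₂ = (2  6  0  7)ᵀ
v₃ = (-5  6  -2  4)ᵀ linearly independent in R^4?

Row-reduce the matrix whose columns are v₁, v₂, v₃.
The reduction yields 3 nonzero rows, so the rank is 3.
Since rank = 3 (the number of vectors), the set is linearly independent.

linearly independent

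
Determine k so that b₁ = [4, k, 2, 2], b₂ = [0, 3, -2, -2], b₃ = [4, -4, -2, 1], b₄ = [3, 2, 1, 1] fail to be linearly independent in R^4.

k = 5/3

The vectors are dependent exactly when the determinant of the matrix with rows b₁, b₂, b₃, b₄ vanishes.
The determinant works out to 18*k - 30.
Setting this to zero gives k = 5/3.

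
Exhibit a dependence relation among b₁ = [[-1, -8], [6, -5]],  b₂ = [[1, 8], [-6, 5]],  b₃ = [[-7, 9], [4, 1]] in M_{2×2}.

b₁ + b₂ = 0

Take coordinates with respect to {E₁₁, E₁₂, E₂₁, E₂₂}.
Row-reduce the matrix with b₁, b₂, b₃ as columns; the null space gives the coefficients.
One solution (up to scaling) is (1, 1, 0).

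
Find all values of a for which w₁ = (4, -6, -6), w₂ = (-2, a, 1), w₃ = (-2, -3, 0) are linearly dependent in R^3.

The vectors are dependent exactly when the determinant of the matrix with rows w₁, w₂, w₃ vanishes.
The determinant works out to -12*a - 12.
This vanishes exactly when a = -1.

a = -1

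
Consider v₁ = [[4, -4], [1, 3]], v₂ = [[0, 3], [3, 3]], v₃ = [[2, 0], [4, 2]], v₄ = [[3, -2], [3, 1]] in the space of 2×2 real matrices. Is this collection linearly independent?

Take coordinates with respect to the standard basis {E₁₁, E₁₂, E₂₁, E₂₂}.
Place the vectors as rows of a 4×4 matrix and reduce to echelon form.
The reduction yields 4 nonzero rows, so the rank is 4.
Since rank = 4 (the number of vectors), the set is linearly independent.

linearly independent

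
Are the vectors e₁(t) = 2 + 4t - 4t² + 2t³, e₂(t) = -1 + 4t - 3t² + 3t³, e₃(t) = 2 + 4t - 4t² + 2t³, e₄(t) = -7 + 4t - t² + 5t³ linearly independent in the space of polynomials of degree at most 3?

Take coordinates with respect to the standard basis {1, t, …, t³}.
Two of the vectors are equal, giving an immediate dependence.

linearly dependent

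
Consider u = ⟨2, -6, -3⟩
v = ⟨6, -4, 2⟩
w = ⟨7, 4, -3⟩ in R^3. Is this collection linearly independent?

Row-reduce the matrix whose columns are u, v, w.
The reduction yields 3 nonzero rows, so the rank is 3.
Since rank = 3 (the number of vectors), the set is linearly independent.

linearly independent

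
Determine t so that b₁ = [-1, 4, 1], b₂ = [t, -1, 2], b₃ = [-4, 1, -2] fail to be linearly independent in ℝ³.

Dependence holds iff the 3×3 matrix [b₁ b₂ b₃] is singular.
The determinant works out to 9*t - 36.
Solving 9*t - 36 = 0 yields t = 4.

t = 4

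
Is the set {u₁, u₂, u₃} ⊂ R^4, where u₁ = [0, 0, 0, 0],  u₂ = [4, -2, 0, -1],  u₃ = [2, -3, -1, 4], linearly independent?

linearly dependent

One of the vectors is the zero vector, so the set is linearly dependent.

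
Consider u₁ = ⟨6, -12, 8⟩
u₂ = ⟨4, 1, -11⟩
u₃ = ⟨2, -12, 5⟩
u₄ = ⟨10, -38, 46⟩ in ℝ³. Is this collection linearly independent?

There are 4 vectors in a 3-dimensional space, so they cannot be linearly independent.

linearly dependent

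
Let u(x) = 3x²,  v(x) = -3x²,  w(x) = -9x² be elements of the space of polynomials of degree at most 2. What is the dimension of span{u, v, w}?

Represent each element by its coordinate vector in ℝ³.
Form the matrix with u, v, w as columns and reduce.
There is 1 pivot column, so rank = 1.

1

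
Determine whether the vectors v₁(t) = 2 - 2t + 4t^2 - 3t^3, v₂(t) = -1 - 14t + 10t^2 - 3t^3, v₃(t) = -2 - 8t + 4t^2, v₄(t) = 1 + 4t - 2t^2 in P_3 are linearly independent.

linearly dependent

Write each element as a coordinate vector in ℝ⁴ using {1, t, …, t^3}.
The matrix [v₁|v₂|v₃|v₄] has determinant 0.
A zero determinant means the columns are linearly dependent.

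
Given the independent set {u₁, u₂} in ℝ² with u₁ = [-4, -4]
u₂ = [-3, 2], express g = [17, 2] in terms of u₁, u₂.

Since u₁, u₂ are independent, the coefficients expressing g are uniquely determined by a linear system.
The system has the unique solution (c₁, c₂) = (-2, -3).

g = -2u₁ - 3u₂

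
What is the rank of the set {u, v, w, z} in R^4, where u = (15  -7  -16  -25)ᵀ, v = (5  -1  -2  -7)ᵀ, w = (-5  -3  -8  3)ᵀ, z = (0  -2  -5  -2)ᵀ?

Put the 4×4 matrix [u|v|w|z] into echelon form.
Reduction leaves 2 leading entries, giving rank 2.

rank 2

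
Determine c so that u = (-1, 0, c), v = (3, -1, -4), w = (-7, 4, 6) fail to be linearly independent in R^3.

The set is linearly dependent precisely when det[u; v; w] = 0.
Cofactor expansion gives det = 5*c - 10.
Setting this to zero gives c = 2.

c = 2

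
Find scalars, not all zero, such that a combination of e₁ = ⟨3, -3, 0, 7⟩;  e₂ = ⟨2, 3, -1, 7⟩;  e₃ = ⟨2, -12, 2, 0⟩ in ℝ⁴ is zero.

Solve the homogeneous system with e₁, e₂, e₃ as columns by row-reducing the coefficient matrix.
One solution (up to scaling) is (2, -2, -1).

2e₁ - 2e₂ - e₃ = 0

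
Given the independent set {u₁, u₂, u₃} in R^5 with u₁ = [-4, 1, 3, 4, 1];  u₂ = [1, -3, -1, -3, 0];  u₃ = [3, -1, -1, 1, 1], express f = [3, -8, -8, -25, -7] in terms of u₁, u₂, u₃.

f = -3u₁ + 3u₂ - 4u₃

Solve the system with u₁, u₂, u₃ as columns and f as the right-hand side.
The system has the unique solution (α₁, α₂, α₃) = (-3, 3, -4).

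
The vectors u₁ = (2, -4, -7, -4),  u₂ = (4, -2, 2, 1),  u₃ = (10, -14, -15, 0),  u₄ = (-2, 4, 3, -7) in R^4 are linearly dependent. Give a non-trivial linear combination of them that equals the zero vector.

Row-reduce the matrix with u₁, u₂, u₃, u₄ as columns; the null space gives the coefficients.
One solution (up to scaling) is (2, 1, -1, -1).

2u₁ + u₂ - u₃ - u₄ = 0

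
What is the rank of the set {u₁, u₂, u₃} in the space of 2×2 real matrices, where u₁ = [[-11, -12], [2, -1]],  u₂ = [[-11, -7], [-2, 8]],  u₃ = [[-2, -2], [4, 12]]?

Represent each element by its coordinate vector in ℝ⁴.
Apply Gaussian elimination to the matrix whose rows are u₁, u₂, u₃.
The echelon form has 3 nonzero rows, so the rank is 3.

rank 3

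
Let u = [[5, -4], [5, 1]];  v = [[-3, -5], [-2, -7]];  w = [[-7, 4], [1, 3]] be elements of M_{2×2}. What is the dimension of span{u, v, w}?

Pass to coordinate vectors with respect to the basis {E₁₁, E₁₂, E₂₁, E₂₂}.
Form the matrix with u, v, w as columns and reduce.
The echelon form has 3 nonzero rows, so the rank is 3.

dim = 3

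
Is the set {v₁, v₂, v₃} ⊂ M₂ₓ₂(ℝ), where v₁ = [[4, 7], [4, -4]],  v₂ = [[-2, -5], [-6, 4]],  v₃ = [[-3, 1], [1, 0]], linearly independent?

linearly independent

Write each element as a coordinate vector in ℝ⁴ using {E₁₁, E₁₂, E₂₁, E₂₂}.
Place the vectors as rows of a 3×4 matrix and reduce to echelon form.
The reduction yields 3 nonzero rows, so the rank is 3.
Since rank = 3 (the number of vectors), the set is linearly independent.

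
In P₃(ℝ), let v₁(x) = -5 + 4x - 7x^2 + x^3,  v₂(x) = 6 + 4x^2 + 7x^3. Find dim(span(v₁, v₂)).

2

Represent each element by its coordinate vector in ℝ⁴.
Apply Gaussian elimination to the matrix whose rows are v₁, v₂.
There are 2 pivot columns, so rank = 2.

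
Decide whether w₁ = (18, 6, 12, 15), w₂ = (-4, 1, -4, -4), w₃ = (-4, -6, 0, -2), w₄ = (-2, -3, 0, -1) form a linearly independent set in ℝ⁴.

linearly dependent

One vector is a scalar multiple of another, so the set is dependent.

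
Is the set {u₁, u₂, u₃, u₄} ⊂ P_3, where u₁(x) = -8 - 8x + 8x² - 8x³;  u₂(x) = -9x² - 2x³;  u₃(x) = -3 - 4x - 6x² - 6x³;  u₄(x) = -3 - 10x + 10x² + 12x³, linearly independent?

Take coordinates with respect to the standard basis {1, x, …, x³}.
The matrix [u₁|u₂|u₃|u₄] has determinant 1472.
A nonzero determinant means the columns are linearly independent.

linearly independent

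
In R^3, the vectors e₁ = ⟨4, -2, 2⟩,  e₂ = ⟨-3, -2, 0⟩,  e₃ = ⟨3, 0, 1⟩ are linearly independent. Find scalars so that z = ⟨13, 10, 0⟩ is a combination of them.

Since e₁, e₂, e₃ are independent, the coefficients expressing z are uniquely determined by a linear system.
Back-substitution yields (a₁, a₂, a₃) = (-2, -3, 4).

z = -2e₁ - 3e₂ + 4e₃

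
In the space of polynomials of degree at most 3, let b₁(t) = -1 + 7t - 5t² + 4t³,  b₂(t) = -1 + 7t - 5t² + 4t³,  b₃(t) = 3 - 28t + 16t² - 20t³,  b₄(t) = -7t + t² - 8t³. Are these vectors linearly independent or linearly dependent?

linearly dependent

Write each element as a coordinate vector in ℝ⁴ using {1, t, …, t³}.
Two of the vectors are equal, giving an immediate dependence.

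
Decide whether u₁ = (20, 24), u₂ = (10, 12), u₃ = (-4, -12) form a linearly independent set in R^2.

There are 3 vectors in a 2-dimensional space, so they cannot be linearly independent.

linearly dependent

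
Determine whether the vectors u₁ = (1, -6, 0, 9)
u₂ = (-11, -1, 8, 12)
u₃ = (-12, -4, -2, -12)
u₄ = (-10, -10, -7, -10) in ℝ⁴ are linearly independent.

linearly independent

The matrix [u₁|u₂|u₃|u₄] has determinant 4088.
A nonzero determinant means the columns are linearly independent.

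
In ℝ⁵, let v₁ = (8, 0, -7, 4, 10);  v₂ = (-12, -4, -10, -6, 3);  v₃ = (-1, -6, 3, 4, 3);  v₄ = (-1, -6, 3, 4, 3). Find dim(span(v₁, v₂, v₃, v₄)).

3

Put the 5×4 matrix [v₁|v₂|v₃|v₄] into echelon form.
The echelon form has 3 nonzero rows, so the rank is 3.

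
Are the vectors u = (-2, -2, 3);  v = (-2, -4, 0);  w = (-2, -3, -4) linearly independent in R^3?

linearly independent

The matrix [u|v|w] has determinant -22.
A nonzero determinant means the columns are linearly independent.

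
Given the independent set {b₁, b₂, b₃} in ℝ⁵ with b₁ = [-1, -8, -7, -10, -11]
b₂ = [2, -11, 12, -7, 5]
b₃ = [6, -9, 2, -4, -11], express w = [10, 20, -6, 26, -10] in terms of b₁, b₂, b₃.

w = -2b₁ - 2b₂ + 2b₃

Write w = c₁b₁ + … + c₃b₃ and equate components.
Back-substitution yields (c₁, c₂, c₃) = (-2, -2, 2).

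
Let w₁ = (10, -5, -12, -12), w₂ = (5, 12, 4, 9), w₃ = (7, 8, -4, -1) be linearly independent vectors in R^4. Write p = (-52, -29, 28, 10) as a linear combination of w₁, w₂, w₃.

p = -3w₁ - 3w₂ - w₃

Set up the augmented matrix [w₁ | w₂ | w₃ | p] and row-reduce.
Back-substitution yields (c₁, c₂, c₃) = (-3, -3, -1).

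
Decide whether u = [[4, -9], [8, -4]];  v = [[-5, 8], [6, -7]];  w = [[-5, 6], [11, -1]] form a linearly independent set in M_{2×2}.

Take coordinates with respect to the standard basis {E₁₁, E₁₂, E₂₁, E₂₂}.
Row-reduce the matrix whose columns are u, v, w.
The reduction yields 3 nonzero rows, so the rank is 3.
Since rank = 3 (the number of vectors), the set is linearly independent.

linearly independent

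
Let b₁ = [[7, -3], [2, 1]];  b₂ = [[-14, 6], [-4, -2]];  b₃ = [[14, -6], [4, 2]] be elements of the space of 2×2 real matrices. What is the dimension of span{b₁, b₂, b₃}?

Use coordinates relative to {E₁₁, E₁₂, E₂₁, E₂₂}.
Apply Gaussian elimination to the matrix whose rows are b₁, b₂, b₃.
Reduction leaves 1 leading entry, giving rank 1.

1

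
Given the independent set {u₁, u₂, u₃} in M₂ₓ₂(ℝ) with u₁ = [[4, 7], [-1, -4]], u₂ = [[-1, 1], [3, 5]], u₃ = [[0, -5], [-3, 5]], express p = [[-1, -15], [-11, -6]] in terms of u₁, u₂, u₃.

Take coordinate vectors relative to {E₁₁, E₁₂, E₂₁, E₂₂}.
Since u₁, u₂, u₃ are independent, the coefficients expressing p are uniquely determined by a linear system.
Back-substitution yields (α₁, α₂, α₃) = (-1, -3, 1).

p = -u₁ - 3u₂ + u₃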